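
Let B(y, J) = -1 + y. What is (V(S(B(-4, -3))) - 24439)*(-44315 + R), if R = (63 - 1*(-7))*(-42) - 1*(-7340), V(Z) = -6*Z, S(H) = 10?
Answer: 977877585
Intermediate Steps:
R = 4400 (R = (63 + 7)*(-42) + 7340 = 70*(-42) + 7340 = -2940 + 7340 = 4400)
(V(S(B(-4, -3))) - 24439)*(-44315 + R) = (-6*10 - 24439)*(-44315 + 4400) = (-60 - 24439)*(-39915) = -24499*(-39915) = 977877585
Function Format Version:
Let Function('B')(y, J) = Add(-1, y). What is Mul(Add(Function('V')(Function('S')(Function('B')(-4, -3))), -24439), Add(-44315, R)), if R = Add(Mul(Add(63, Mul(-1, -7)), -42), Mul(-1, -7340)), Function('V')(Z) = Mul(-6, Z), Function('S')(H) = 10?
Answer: 977877585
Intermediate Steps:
R = 4400 (R = Add(Mul(Add(63, 7), -42), 7340) = Add(Mul(70, -42), 7340) = Add(-2940, 7340) = 4400)
Mul(Add(Function('V')(Function('S')(Function('B')(-4, -3))), -24439), Add(-44315, R)) = Mul(Add(Mul(-6, 10), -24439), Add(-44315, 4400)) = Mul(Add(-60, -24439), -39915) = Mul(-24499, -39915) = 977877585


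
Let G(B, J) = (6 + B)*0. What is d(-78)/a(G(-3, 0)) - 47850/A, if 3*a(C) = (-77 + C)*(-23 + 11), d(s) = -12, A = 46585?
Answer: -129/121 ≈ -1.0661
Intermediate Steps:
G(B, J) = 0
a(C) = 308 - 4*C (a(C) = ((-77 + C)*(-23 + 11))/3 = ((-77 + C)*(-12))/3 = (924 - 12*C)/3 = 308 - 4*C)
d(-78)/a(G(-3, 0)) - 47850/A = -12/(308 - 4*0) - 47850/46585 = -12/(308 + 0) - 47850*1/46585 = -12/308 - 870/847 = -12*1/308 - 870/847 = -3/77 - 870/847 = -129/121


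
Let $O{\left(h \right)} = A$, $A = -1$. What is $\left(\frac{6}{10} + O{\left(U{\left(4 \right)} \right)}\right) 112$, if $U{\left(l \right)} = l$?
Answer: $- \frac{224}{5} \approx -44.8$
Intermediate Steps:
$O{\left(h \right)} = -1$
$\left(\frac{6}{10} + O{\left(U{\left(4 \right)} \right)}\right) 112 = \left(\frac{6}{10} - 1\right) 112 = \left(6 \cdot \frac{1}{10} - 1\right) 112 = \left(\frac{3}{5} - 1\right) 112 = \left(- \frac{2}{5}\right) 112 = - \frac{224}{5}$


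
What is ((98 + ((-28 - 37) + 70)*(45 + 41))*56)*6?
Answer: 177408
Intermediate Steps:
((98 + ((-28 - 37) + 70)*(45 + 41))*56)*6 = ((98 + (-65 + 70)*86)*56)*6 = ((98 + 5*86)*56)*6 = ((98 + 430)*56)*6 = (528*56)*6 = 29568*6 = 177408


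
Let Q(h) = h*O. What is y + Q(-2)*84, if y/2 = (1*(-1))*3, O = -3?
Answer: 498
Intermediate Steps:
Q(h) = -3*h (Q(h) = h*(-3) = -3*h)
y = -6 (y = 2*((1*(-1))*3) = 2*(-1*3) = 2*(-3) = -6)
y + Q(-2)*84 = -6 - 3*(-2)*84 = -6 + 6*84 = -6 + 504 = 498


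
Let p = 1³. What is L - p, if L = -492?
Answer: -493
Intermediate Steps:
p = 1
L - p = -492 - 1*1 = -492 - 1 = -493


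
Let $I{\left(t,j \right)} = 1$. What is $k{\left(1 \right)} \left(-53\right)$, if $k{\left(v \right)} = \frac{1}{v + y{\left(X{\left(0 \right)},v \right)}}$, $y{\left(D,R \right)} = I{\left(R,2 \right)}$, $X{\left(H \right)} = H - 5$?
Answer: $- \frac{53}{2} \approx -26.5$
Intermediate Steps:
$X{\left(H \right)} = -5 + H$ ($X{\left(H \right)} = H - 5 = -5 + H$)
$y{\left(D,R \right)} = 1$
$k{\left(v \right)} = \frac{1}{1 + v}$ ($k{\left(v \right)} = \frac{1}{v + 1} = \frac{1}{1 + v}$)
$k{\left(1 \right)} \left(-53\right) = \frac{1}{1 + 1} \left(-53\right) = \frac{1}{2} \left(-53\right) = - \frac{53}{2}$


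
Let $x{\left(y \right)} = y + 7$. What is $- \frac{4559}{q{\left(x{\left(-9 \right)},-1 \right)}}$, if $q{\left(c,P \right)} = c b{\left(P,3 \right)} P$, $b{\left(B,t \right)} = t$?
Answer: $- \frac{4559}{6} \approx -759.83$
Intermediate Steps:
$x{\left(y \right)} = 7 + y$
$q{\left(c,P \right)} = 3 P c$ ($q{\left(c,P \right)} = c 3 P = 3 c P = 3 P c$)
$- \frac{4559}{q{\left(x{\left(-9 \right)},-1 \right)}} = - \frac{4559}{3 \left(-1\right) \left(7 - 9\right)} = - \frac{4559}{3 \left(-1\right) \left(-2\right)} = - \frac{4559}{6}$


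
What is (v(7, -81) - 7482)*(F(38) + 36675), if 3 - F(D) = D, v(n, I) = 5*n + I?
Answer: -275825920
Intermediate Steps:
v(n, I) = I + 5*n
F(D) = 3 - D
(v(7, -81) - 7482)*(F(38) + 36675) = ((-81 + 5*7) - 7482)*((3 - 1*38) + 36675) = ((-81 + 35) - 7482)*((3 - 38) + 36675) = (-46 - 7482)*(-35 + 36675) = -7528*36640 = -275825920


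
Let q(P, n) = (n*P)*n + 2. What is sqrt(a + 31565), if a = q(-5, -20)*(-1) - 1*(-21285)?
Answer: 8*sqrt(857) ≈ 234.20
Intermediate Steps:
q(P, n) = 2 + P*n**2 (q(P, n) = (P*n)*n + 2 = P*n**2 + 2 = 2 + P*n**2)
a = 23283 (a = (2 - 5*(-20)**2)*(-1) - 1*(-21285) = (2 - 5*400)*(-1) + 21285 = (2 - 2000)*(-1) + 21285 = -1998*(-1) + 21285 = 1998 + 21285 = 23283)
sqrt(a + 31565) = sqrt(23283 + 31565) = sqrt(54848) = 8*sqrt(857)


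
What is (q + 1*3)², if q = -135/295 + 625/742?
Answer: 21955830625/1916513284 ≈ 11.456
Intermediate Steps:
q = 16841/43778 (q = -135*1/295 + 625*(1/742) = -27/59 + 625/742 = 16841/43778 ≈ 0.38469)
(q + 1*3)² = (16841/43778 + 1*3)² = (16841/43778 + 3)² = (148175/43778)² = 21955830625/1916513284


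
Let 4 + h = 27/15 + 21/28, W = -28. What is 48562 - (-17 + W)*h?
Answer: 193987/4 ≈ 48497.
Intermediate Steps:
h = -29/20 (h = -4 + (27/15 + 21/28) = -4 + (27*(1/15) + 21*(1/28)) = -4 + (9/5 + 3/4) = -4 + 51/20 = -29/20 ≈ -1.4500)
48562 - (-17 + W)*h = 48562 - (-17 - 28)*(-29)/20 = 48562 - (-45)*(-29)/20 = 48562 - 1*261/4 = 48562 - 261/4 = 193987/4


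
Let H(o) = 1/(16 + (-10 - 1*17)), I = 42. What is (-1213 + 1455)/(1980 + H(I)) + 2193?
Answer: 47764009/21779 ≈ 2193.1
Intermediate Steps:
H(o) = -1/11 (H(o) = 1/(16 + (-10 - 17)) = 1/(16 - 27) = 1/(-11) = -1/11)
(-1213 + 1455)/(1980 + H(I)) + 2193 = (-1213 + 1455)/(1980 - 1/11) + 2193 = 242/(21779/11) + 2193 = 242*(11/21779) + 2193 = 2662/21779 + 2193 = 47764009/21779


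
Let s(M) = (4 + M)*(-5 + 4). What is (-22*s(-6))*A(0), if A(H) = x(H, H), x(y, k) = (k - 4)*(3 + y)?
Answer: 528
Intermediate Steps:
x(y, k) = (-4 + k)*(3 + y)
A(H) = -12 + H² - H (A(H) = -12 - 4*H + 3*H + H*H = -12 - 4*H + 3*H + H² = -12 + H² - H)
s(M) = -4 - M (s(M) = (4 + M)*(-1) = -4 - M)
(-22*s(-6))*A(0) = (-22*(-4 - 1*(-6)))*(-12 + 0² - 1*0) = (-22*(-4 + 6))*(-12 + 0 + 0) = -22*2*(-12) = -44*(-12) = 528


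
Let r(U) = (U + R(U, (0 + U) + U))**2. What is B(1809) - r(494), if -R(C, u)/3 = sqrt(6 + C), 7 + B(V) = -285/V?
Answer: -149871524/603 + 29640*sqrt(5) ≈ -1.8227e+5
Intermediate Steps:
B(V) = -7 - 285/V
R(C, u) = -3*sqrt(6 + C)
r(U) = (U - 3*sqrt(6 + U))**2
B(1809) - r(494) = (-7 - 285/1809) - (494 - 3*sqrt(6 + 494))**2 = (-7 - 285*1/1809) - (494 - 30*sqrt(5))**2 = (-7 - 95/603) - (494 - 30*sqrt(5))**2 = -4316/603 - (494 - 30*sqrt(5))**2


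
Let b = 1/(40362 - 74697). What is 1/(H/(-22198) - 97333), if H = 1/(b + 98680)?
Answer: -75210770782202/7320489952544101601 ≈ -1.0274e-5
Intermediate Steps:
b = -1/34335 (b = 1/(-34335) = -1/34335 ≈ -2.9125e-5)
H = 34335/3388177799 (H = 1/(-1/34335 + 98680) = 1/(3388177799/34335) = 34335/3388177799 ≈ 1.0134e-5)
1/(H/(-22198) - 97333) = 1/((34335/3388177799)/(-22198) - 97333) = 1/((34335/3388177799)*(-1/22198) - 97333) = 1/(-34335/75210770782202 - 97333) = 1/(-7320489952544101601/75210770782202) = -75210770782202/7320489952544101601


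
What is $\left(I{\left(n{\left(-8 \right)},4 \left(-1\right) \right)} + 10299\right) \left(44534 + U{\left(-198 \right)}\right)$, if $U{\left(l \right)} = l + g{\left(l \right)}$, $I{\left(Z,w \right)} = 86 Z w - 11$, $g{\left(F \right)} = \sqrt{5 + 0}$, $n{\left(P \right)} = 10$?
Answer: $303612928 + 6848 \sqrt{5} \approx 3.0363 \cdot 10^{8}$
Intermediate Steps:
$g{\left(F \right)} = \sqrt{5}$
$I{\left(Z,w \right)} = -11 + 86 Z w$ ($I{\left(Z,w \right)} = 86 Z w - 11 = -11 + 86 Z w$)
$U{\left(l \right)} = l + \sqrt{5}$
$\left(I{\left(n{\left(-8 \right)},4 \left(-1\right) \right)} + 10299\right) \left(44534 + U{\left(-198 \right)}\right) = \left(\left(-11 + 86 \cdot 10 \cdot 4 \left(-1\right)\right) + 10299\right) \left(44534 - \left(198 - \sqrt{5}\right)\right) = \left(\left(-11 + 86 \cdot 10 \left(-4\right)\right) + 10299\right) \left(44336 + \sqrt{5}\right) = \left(\left(-11 - 3440\right) + 10299\right) \left(44336 + \sqrt{5}\right) = \left(-3451 + 10299\right) \left(44336 + \sqrt{5}\right) = 6848 \left(44336 + \sqrt{5}\right) = 303612928 + 6848 \sqrt{5}$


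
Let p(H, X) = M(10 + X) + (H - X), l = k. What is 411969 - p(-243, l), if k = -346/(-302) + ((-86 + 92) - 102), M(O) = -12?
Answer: 62231501/151 ≈ 4.1213e+5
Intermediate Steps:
k = -14323/151 (k = -346*(-1/302) + (6 - 102) = 173/151 - 96 = -14323/151 ≈ -94.854)
l = -14323/151 ≈ -94.854
p(H, X) = -12 + H - X (p(H, X) = -12 + (H - X) = -12 + H - X)
411969 - p(-243, l) = 411969 - (-12 - 243 - 1*(-14323/151)) = 411969 - (-12 - 243 + 14323/151) = 411969 - 1*(-24182/151) = 411969 + 24182/151 = 62231501/151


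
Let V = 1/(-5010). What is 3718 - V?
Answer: 18627181/5010 ≈ 3718.0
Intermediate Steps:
V = -1/5010 ≈ -0.00019960
3718 - V = 3718 - 1*(-1/5010) = 3718 + 1/5010 = 18627181/5010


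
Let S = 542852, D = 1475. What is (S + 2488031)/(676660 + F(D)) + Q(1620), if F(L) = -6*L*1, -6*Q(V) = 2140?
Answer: -705464051/2003430 ≈ -352.13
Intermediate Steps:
Q(V) = -1070/3 (Q(V) = -⅙*2140 = -1070/3)
F(L) = -6*L
(S + 2488031)/(676660 + F(D)) + Q(1620) = (542852 + 2488031)/(676660 - 6*1475) - 1070/3 = 3030883/(676660 - 8850) - 1070/3 = 3030883/667810 - 1070/3 = -705464051/2003430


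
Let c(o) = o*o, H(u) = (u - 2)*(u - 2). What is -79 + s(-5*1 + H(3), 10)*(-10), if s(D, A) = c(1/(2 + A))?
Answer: -5693/72 ≈ -79.069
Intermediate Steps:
H(u) = (-2 + u)² (H(u) = (-2 + u)*(-2 + u) = (-2 + u)²)
c(o) = o²
s(D, A) = (2 + A)⁻² (s(D, A) = (1/(2 + A))² = (2 + A)⁻²)
-79 + s(-5*1 + H(3), 10)*(-10) = -79 - 10/(2 + 10)² = -79 - 10/12² = -79 + (1/144)*(-10) = -79 - 5/72 = -5693/72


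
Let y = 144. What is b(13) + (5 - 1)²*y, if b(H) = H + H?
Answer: 2330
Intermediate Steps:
b(H) = 2*H
b(13) + (5 - 1)²*y = 2*13 + (5 - 1)²*144 = 26 + 4²*144 = 26 + 16*144 = 26 + 2304 = 2330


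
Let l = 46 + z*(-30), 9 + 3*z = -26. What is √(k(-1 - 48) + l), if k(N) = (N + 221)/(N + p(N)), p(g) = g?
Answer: √19318/7 ≈ 19.856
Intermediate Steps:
z = -35/3 (z = -3 + (⅓)*(-26) = -3 - 26/3 = -35/3 ≈ -11.667)
l = 396 (l = 46 - 35/3*(-30) = 46 + 350 = 396)
k(N) = (221 + N)/(2*N) (k(N) = (N + 221)/(N + N) = (221 + N)/((2*N)) = (221 + N)*(1/(2*N)) = (221 + N)/(2*N))
√(k(-1 - 48) + l) = √((221 + (-1 - 48))/(2*(-1 - 48)) + 396) = √((½)*(221 - 49)/(-49) + 396) = √((½)*(-1/49)*172 + 396) = √(-86/49 + 396) = √(19318/49) = √19318/7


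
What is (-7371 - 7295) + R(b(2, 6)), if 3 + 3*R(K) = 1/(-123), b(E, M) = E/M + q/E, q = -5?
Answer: -5412124/369 ≈ -14667.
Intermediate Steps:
b(E, M) = -5/E + E/M (b(E, M) = E/M - 5/E = -5/E + E/M)
R(K) = -370/369 (R(K) = -1 + (⅓)/(-123) = -1 + (⅓)*(-1/123) = -1 - 1/369 = -370/369)
(-7371 - 7295) + R(b(2, 6)) = (-7371 - 7295) - 370/369 = -14666 - 370/369 = -5412124/369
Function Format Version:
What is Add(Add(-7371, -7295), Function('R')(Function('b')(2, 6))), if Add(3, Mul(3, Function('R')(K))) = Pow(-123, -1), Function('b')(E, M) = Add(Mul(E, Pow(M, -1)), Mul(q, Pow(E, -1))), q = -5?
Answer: Rational(-5412124, 369) ≈ -14667.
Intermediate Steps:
Function('b')(E, M) = Add(Mul(-5, Pow(E, -1)), Mul(E, Pow(M, -1))) (Function('b')(E, M) = Add(Mul(E, Pow(M, -1)), Mul(-5, Pow(E, -1))) = Add(Mul(-5, Pow(E, -1)), Mul(E, Pow(M, -1))))
Function('R')(K) = Rational(-370, 369) (Function('R')(K) = Add(-1, Mul(Rational(1, 3), Pow(-123, -1))) = Add(-1, Mul(Rational(1, 3), Rational(-1, 123))) = Add(-1, Rational(-1, 369)) = Rational(-370, 369))
Add(Add(-7371, -7295), Function('R')(Function('b')(2, 6))) = Add(Add(-7371, -7295), Rational(-370, 369)) = Add(-14666, Rational(-370, 369)) = Rational(-5412124, 369)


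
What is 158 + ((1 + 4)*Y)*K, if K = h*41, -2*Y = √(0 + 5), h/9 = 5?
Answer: 158 - 9225*√5/2 ≈ -10156.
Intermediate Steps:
h = 45 (h = 9*5 = 45)
Y = -√5/2 (Y = -√(0 + 5)/2 = -√5/2 ≈ -1.1180)
K = 1845 (K = 45*41 = 1845)
158 + ((1 + 4)*Y)*K = 158 + ((1 + 4)*(-√5/2))*1845 = 158 + (5*(-√5/2))*1845 = 158 - 5*√5/2*1845 = 158 - 9225*√5/2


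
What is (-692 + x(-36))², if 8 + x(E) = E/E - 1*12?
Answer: 505521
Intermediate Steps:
x(E) = -19 (x(E) = -8 + (E/E - 1*12) = -8 + (1 - 12) = -8 - 11 = -19)
(-692 + x(-36))² = (-692 - 19)² = (-711)² = 505521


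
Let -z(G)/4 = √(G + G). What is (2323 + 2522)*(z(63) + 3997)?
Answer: 19365465 - 58140*√14 ≈ 1.9148e+7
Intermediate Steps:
z(G) = -4*√2*√G (z(G) = -4*√(G + G) = -4*√2*√G)
(2323 + 2522)*(z(63) + 3997) = (2323 + 2522)*(-4*√2*√63 + 3997) = 4845*(-4*√2*3*√7 + 3997) = 4845*(-12*√14 + 3997) = 4845*(3997 - 12*√14) = 19365465 - 58140*√14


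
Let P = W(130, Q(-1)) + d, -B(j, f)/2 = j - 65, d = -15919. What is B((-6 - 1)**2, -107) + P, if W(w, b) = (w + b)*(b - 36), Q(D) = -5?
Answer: -21012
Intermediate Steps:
W(w, b) = (-36 + b)*(b + w) (W(w, b) = (b + w)*(-36 + b) = (-36 + b)*(b + w))
B(j, f) = 130 - 2*j (B(j, f) = -2*(j - 65) = -2*(-65 + j) = 130 - 2*j)
P = -21044 (P = ((-5)**2 - 36*(-5) - 36*130 - 5*130) - 15919 = (25 + 180 - 4680 - 650) - 15919 = -5125 - 15919 = -21044)
B((-6 - 1)**2, -107) + P = (130 - 2*(-6 - 1)**2) - 21044 = (130 - 2*(-7)**2) - 21044 = (130 - 2*49) - 21044 = (130 - 98) - 21044 = 32 - 21044 = -21012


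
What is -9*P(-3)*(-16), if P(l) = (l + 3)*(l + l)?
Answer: 0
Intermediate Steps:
P(l) = 2*l*(3 + l) (P(l) = (3 + l)*(2*l) = 2*l*(3 + l))
-9*P(-3)*(-16) = -18*(-3)*(3 - 3)*(-16) = -18*(-3)*0*(-16) = -9*0*(-16) = 0*(-16) = 0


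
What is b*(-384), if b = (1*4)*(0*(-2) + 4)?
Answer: -6144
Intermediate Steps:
b = 16 (b = 4*(0 + 4) = 4*4 = 16)
b*(-384) = 16*(-384) = -6144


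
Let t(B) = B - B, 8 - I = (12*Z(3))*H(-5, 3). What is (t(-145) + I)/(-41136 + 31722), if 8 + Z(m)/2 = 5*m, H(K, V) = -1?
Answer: -88/4707 ≈ -0.018696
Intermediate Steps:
Z(m) = -16 + 10*m (Z(m) = -16 + 2*(5*m) = -16 + 10*m)
I = 176 (I = 8 - 12*(-16 + 10*3)*(-1) = 8 - 12*(-16 + 30)*(-1) = 8 - 12*14*(-1) = 8 - 168*(-1) = 8 - 1*(-168) = 8 + 168 = 176)
t(B) = 0
(t(-145) + I)/(-41136 + 31722) = (0 + 176)/(-41136 + 31722) = 176/(-9414) = 176*(-1/9414) = -88/4707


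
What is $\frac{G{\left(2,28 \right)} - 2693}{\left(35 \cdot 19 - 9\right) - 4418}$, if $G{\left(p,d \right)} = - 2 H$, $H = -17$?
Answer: $\frac{2659}{3762} \approx 0.70681$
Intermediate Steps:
$G{\left(p,d \right)} = 34$ ($G{\left(p,d \right)} = \left(-2\right) \left(-17\right) = 34$)
$\frac{G{\left(2,28 \right)} - 2693}{\left(35 \cdot 19 - 9\right) - 4418} = \frac{34 - 2693}{\left(35 \cdot 19 - 9\right) - 4418} = - \frac{2659}{\left(665 - 9\right) - 4418} = - \frac{2659}{656 - 4418} = - \frac{2659}{-3762} = \left(-2659\right) \left(- \frac{1}{3762}\right) = \frac{2659}{3762}$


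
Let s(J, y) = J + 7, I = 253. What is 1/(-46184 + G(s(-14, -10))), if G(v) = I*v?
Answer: -1/47955 ≈ -2.0853e-5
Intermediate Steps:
s(J, y) = 7 + J
G(v) = 253*v
1/(-46184 + G(s(-14, -10))) = 1/(-46184 + 253*(7 - 14)) = 1/(-46184 + 253*(-7)) = 1/(-46184 - 1771) = 1/(-47955) = -1/47955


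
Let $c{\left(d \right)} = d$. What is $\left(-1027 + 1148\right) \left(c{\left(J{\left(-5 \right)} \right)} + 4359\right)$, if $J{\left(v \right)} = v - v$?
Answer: $527439$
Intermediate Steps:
$J{\left(v \right)} = 0$
$\left(-1027 + 1148\right) \left(c{\left(J{\left(-5 \right)} \right)} + 4359\right) = \left(-1027 + 1148\right) \left(0 + 4359\right) = 121 \cdot 4359 = 527439$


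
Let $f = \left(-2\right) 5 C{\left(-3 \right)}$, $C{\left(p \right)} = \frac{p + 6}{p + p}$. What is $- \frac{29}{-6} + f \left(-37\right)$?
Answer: $- \frac{1081}{6} \approx -180.17$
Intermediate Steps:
$C{\left(p \right)} = \frac{6 + p}{2 p}$
$f = 5$ ($f = \left(-2\right) 5 \frac{6 - 3}{2 \left(-3\right)} = - 10 \cdot \frac{1}{2} \left(- \frac{1}{3}\right) 3 = \left(-10\right) \left(- \frac{1}{2}\right) = 5$)
$- \frac{29}{-6} + f \left(-37\right) = - \frac{29}{-6} + 5 \left(-37\right) = \left(-29\right) \left(- \frac{1}{6}\right) - 185 = \frac{29}{6} - 185 = - \frac{1081}{6}$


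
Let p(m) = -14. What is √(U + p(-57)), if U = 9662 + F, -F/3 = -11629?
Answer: √44535 ≈ 211.03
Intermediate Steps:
F = 34887 (F = -3*(-11629) = 34887)
U = 44549 (U = 9662 + 34887 = 44549)
√(U + p(-57)) = √(44549 - 14) = √44535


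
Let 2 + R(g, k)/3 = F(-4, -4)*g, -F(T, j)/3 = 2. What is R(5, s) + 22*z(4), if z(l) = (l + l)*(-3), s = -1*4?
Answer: -624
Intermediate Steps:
s = -4
z(l) = -6*l (z(l) = (2*l)*(-3) = -6*l)
F(T, j) = -6 (F(T, j) = -3*2 = -6)
R(g, k) = -6 - 18*g (R(g, k) = -6 + 3*(-6*g) = -6 - 18*g)
R(5, s) + 22*z(4) = (-6 - 18*5) + 22*(-6*4) = (-6 - 90) + 22*(-24) = -96 - 528 = -624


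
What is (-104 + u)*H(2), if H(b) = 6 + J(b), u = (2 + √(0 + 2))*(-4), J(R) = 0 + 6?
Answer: -1344 - 48*√2 ≈ -1411.9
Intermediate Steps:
J(R) = 6
u = -8 - 4*√2 (u = (2 + √2)*(-4) = -8 - 4*√2 ≈ -13.657)
H(b) = 12 (H(b) = 6 + 6 = 12)
(-104 + u)*H(2) = (-104 + (-8 - 4*√2))*12 = (-112 - 4*√2)*12 = -1344 - 48*√2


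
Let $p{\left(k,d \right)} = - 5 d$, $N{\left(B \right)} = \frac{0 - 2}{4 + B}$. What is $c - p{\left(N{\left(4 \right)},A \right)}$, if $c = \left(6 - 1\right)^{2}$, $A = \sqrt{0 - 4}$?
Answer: $25 + 10 i \approx 25.0 + 10.0 i$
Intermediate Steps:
$A = 2 i$ ($A = \sqrt{-4} = 2 i \approx 2.0 i$)
$c = 25$ ($c = 5^{2} = 25$)
$N{\left(B \right)} = - \frac{2}{4 + B}$
$c - p{\left(N{\left(4 \right)},A \right)} = 25 - - 5 \cdot 2 i = 25 - - 10 i = 25 + 10 i$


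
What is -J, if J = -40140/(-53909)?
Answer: -40140/53909 ≈ -0.74459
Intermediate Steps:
J = 40140/53909 (J = -40140*(-1)/53909 = -1*(-40140/53909) = 40140/53909 ≈ 0.74459)
-J = -1*40140/53909 = -40140/53909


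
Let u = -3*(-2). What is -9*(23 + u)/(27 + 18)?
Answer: -29/5 ≈ -5.8000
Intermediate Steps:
u = 6
-9*(23 + u)/(27 + 18) = -9*(23 + 6)/(27 + 18) = -261/45 = -9*29/45 = -29/5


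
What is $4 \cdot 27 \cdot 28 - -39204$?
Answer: $42228$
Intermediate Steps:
$4 \cdot 27 \cdot 28 - -39204 = 108 \cdot 28 + 39204 = 3024 + 39204 = 42228$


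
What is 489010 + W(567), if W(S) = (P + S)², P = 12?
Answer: 824251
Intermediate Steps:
W(S) = (12 + S)²
489010 + W(567) = 489010 + (12 + 567)² = 489010 + 579² = 489010 + 335241 = 824251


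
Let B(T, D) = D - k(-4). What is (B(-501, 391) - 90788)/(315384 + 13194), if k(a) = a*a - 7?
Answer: -45203/164289 ≈ -0.27514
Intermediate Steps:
k(a) = -7 + a**2 (k(a) = a**2 - 7 = -7 + a**2)
B(T, D) = -9 + D (B(T, D) = D - (-7 + (-4)**2) = D - (-7 + 16) = D - 1*9 = D - 9 = -9 + D)
(B(-501, 391) - 90788)/(315384 + 13194) = ((-9 + 391) - 90788)/(315384 + 13194) = (382 - 90788)/328578 = -90406*1/328578 = -45203/164289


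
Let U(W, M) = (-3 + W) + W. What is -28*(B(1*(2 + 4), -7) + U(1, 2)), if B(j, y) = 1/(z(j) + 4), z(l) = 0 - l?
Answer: 42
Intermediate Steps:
z(l) = -l
B(j, y) = 1/(4 - j) (B(j, y) = 1/(-j + 4) = 1/(4 - j))
U(W, M) = -3 + 2*W
-28*(B(1*(2 + 4), -7) + U(1, 2)) = -28*(-1/(-4 + 1*(2 + 4)) + (-3 + 2*1)) = -28*(-1/(-4 + 1*6) + (-3 + 2)) = -28*(-1/(-4 + 6) - 1) = -28*(-1/2 - 1) = -28*(-1*½ - 1) = -28*(-½ - 1) = -28*(-3/2) = 42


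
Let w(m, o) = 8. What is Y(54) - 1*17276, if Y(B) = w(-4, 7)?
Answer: -17268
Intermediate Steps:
Y(B) = 8
Y(54) - 1*17276 = 8 - 1*17276 = 8 - 17276 = -17268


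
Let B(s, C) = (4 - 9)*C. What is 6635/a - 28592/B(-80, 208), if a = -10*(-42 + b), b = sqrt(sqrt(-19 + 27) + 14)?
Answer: 1787/65 + 6635/(420 - 10*sqrt(14 + 2*sqrt(2))) ≈ 45.000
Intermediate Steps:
b = sqrt(14 + 2*sqrt(2)) (b = sqrt(sqrt(8) + 14) = sqrt(2*sqrt(2) + 14) = sqrt(14 + 2*sqrt(2)) ≈ 4.1022)
a = 420 - 10*sqrt(14 + 2*sqrt(2)) (a = -10*(-42 + sqrt(14 + 2*sqrt(2))) = 420 - 10*sqrt(14 + 2*sqrt(2)) ≈ 378.98)
B(s, C) = -5*C
6635/a - 28592/B(-80, 208) = 6635/(420 - 10*sqrt(14 + 2*sqrt(2))) - 28592/((-5*208)) = 6635/(420 - 10*sqrt(14 + 2*sqrt(2))) - 28592/(-1040) = 6635/(420 - 10*sqrt(14 + 2*sqrt(2))) - 28592*(-1/1040) = 6635/(420 - 10*sqrt(14 + 2*sqrt(2))) + 1787/65 = 1787/65 + 6635/(420 - 10*sqrt(14 + 2*sqrt(2)))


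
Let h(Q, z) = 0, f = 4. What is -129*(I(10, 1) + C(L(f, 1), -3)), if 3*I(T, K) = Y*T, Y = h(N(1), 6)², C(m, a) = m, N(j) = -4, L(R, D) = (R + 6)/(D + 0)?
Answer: -1290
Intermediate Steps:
L(R, D) = (6 + R)/D
Y = 0 (Y = 0² = 0)
I(T, K) = 0 (I(T, K) = (0*T)/3 = (⅓)*0 = 0)
-129*(I(10, 1) + C(L(f, 1), -3)) = -129*(0 + (6 + 4)/1) = -129*(0 + 1*10) = -129*(0 + 10) = -129*10 = -1290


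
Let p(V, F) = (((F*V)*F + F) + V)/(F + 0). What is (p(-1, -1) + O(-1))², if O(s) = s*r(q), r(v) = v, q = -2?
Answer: 25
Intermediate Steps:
p(V, F) = (F + V + V*F²)/F (p(V, F) = ((V*F² + F) + V)/F = ((F + V*F²) + V)/F = (F + V + V*F²)/F)
O(s) = -2*s (O(s) = s*(-2) = -2*s)
(p(-1, -1) + O(-1))² = ((1 - 1*(-1) - 1/(-1)) - 2*(-1))² = ((1 + 1 - 1*(-1)) + 2)² = ((1 + 1 + 1) + 2)² = (3 + 2)² = 5² = 25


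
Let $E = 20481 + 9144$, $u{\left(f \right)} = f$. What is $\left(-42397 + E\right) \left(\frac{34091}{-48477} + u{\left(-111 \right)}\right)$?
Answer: $\frac{69160865336}{48477} \approx 1.4267 \cdot 10^{6}$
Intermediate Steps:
$E = 29625$
$\left(-42397 + E\right) \left(\frac{34091}{-48477} + u{\left(-111 \right)}\right) = \left(-42397 + 29625\right) \left(\frac{34091}{-48477} - 111\right) = - 12772 \left(34091 \left(- \frac{1}{48477}\right) - 111\right) = - 12772 \left(- \frac{34091}{48477} - 111\right) = \left(-12772\right) \left(- \frac{5415038}{48477}\right) = \frac{69160865336}{48477}$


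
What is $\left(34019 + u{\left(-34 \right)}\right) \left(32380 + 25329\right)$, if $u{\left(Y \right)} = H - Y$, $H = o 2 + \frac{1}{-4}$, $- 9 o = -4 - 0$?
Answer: $\frac{70747252079}{36} \approx 1.9652 \cdot 10^{9}$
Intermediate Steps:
$o = \frac{4}{9}$ ($o = - \frac{-4 - 0}{9} = - \frac{-4 + 0}{9} = \left(- \frac{1}{9}\right) \left(-4\right) = \frac{4}{9} \approx 0.44444$)
$H = \frac{23}{36}$ ($H = \frac{4}{9} \cdot 2 + \frac{1}{-4} = \frac{8}{9} - \frac{1}{4} = \frac{23}{36} \approx 0.63889$)
$u{\left(Y \right)} = \frac{23}{36} - Y$
$\left(34019 + u{\left(-34 \right)}\right) \left(32380 + 25329\right) = \left(34019 + \left(\frac{23}{36} - -34\right)\right) \left(32380 + 25329\right) = \left(34019 + \left(\frac{23}{36} + 34\right)\right) 57709 = \left(34019 + \frac{1247}{36}\right) 57709 = \frac{1225931}{36} \cdot 57709 = \frac{70747252079}{36}$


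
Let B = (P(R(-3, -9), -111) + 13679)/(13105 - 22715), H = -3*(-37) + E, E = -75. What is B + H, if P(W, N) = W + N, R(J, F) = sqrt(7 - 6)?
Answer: 332391/9610 ≈ 34.588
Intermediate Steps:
H = 36 (H = -3*(-37) - 75 = 111 - 75 = 36)
R(J, F) = 1 (R(J, F) = sqrt(1) = 1)
P(W, N) = N + W
B = -13569/9610 (B = ((-111 + 1) + 13679)/(13105 - 22715) = (-110 + 13679)/(-9610) = 13569*(-1/9610) = -13569/9610 ≈ -1.4120)
B + H = -13569/9610 + 36 = 332391/9610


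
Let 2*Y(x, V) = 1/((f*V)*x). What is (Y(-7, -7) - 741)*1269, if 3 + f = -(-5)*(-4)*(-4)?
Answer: -7095721365/7546 ≈ -9.4033e+5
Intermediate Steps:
f = 77 (f = -3 - (-5)*(-4)*(-4) = -3 - 5*4*(-4) = -3 - 20*(-4) = -3 + 80 = 77)
Y(x, V) = 1/(154*V*x) (Y(x, V) = 1/(2*(((77*V)*x))) = 1/(2*((77*V*x))) = (1/(77*V*x))/2 = 1/(154*V*x))
(Y(-7, -7) - 741)*1269 = ((1/154)/(-7*(-7)) - 741)*1269 = ((1/154)*(-⅐)*(-⅐) - 741)*1269 = (1/7546 - 741)*1269 = -5591585/7546*1269 = -7095721365/7546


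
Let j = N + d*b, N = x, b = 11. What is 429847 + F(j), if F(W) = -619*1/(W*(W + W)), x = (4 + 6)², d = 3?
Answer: 15207126547/35378 ≈ 4.2985e+5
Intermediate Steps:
x = 100 (x = 10² = 100)
N = 100
j = 133 (j = 100 + 3*11 = 100 + 33 = 133)
F(W) = -619/(2*W²) (F(W) = -619*1/(2*W²) = -619/(2*W²))
429847 + F(j) = 429847 - 619/2/133² = 429847 - 619/2*1/17689 = 429847 - 619/35378 = 15207126547/35378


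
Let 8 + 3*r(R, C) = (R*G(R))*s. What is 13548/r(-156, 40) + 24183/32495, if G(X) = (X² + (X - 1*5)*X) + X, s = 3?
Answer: 139148511327/187419266830 ≈ 0.74244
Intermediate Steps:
G(X) = X + X² + X*(-5 + X) (G(X) = (X² + (X - 5)*X) + X = (X² + (-5 + X)*X) + X = (X² + X*(-5 + X)) + X = X + X² + X*(-5 + X))
r(R, C) = -8/3 + 2*R²*(-2 + R) (r(R, C) = -8/3 + ((R*(2*R*(-2 + R)))*3)/3 = -8/3 + ((2*R²*(-2 + R))*3)/3 = -8/3 + (6*R²*(-2 + R))/3 = -8/3 + 2*R²*(-2 + R))
13548/r(-156, 40) + 24183/32495 = 13548/(-8/3 + 2*(-156)²*(-2 - 156)) + 24183/32495 = 13548/(-8/3 + 2*24336*(-158)) + 24183*(1/32495) = 13548/(-8/3 - 7690176) + 24183/32495 = 13548/(-23070536/3) + 24183/32495 = 13548*(-3/23070536) + 24183/32495 = -10161/5767634 + 24183/32495 = 139148511327/187419266830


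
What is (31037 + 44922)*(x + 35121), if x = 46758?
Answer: 6219446961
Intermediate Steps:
(31037 + 44922)*(x + 35121) = (31037 + 44922)*(46758 + 35121) = 75959*81879 = 6219446961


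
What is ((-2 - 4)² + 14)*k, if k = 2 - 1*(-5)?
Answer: 350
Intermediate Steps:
k = 7 (k = 2 + 5 = 7)
((-2 - 4)² + 14)*k = ((-2 - 4)² + 14)*7 = ((-6)² + 14)*7 = (36 + 14)*7 = 50*7 = 350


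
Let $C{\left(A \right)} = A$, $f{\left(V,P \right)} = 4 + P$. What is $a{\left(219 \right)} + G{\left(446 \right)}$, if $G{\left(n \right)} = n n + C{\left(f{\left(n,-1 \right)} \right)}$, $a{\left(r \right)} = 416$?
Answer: $199335$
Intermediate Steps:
$G{\left(n \right)} = 3 + n^{2}$ ($G{\left(n \right)} = n n + \left(4 - 1\right) = n^{2} + 3 = 3 + n^{2}$)
$a{\left(219 \right)} + G{\left(446 \right)} = 416 + \left(3 + 446^{2}\right) = 416 + \left(3 + 198916\right) = 416 + 198919 = 199335$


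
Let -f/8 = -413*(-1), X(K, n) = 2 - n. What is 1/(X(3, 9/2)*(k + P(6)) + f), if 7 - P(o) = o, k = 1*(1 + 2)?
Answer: -1/3314 ≈ -0.00030175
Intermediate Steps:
k = 3 (k = 1*3 = 3)
P(o) = 7 - o
f = -3304 (f = -(-3304)*(-1) = -8*413 = -3304)
1/(X(3, 9/2)*(k + P(6)) + f) = 1/((2 - 9/2)*(3 + (7 - 1*6)) - 3304) = 1/((2 - 9/2)*(3 + (7 - 6)) - 3304) = 1/((2 - 1*9/2)*(3 + 1) - 3304) = 1/((2 - 9/2)*4 - 3304) = 1/(-5/2*4 - 3304) = 1/(-10 - 3304) = 1/(-3314) = -1/3314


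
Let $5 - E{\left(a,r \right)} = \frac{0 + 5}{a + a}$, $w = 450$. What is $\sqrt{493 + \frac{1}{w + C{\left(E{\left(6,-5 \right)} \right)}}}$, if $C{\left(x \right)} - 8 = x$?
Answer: $\frac{\sqrt{15191171905}}{5551} \approx 22.204$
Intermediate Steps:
$E{\left(a,r \right)} = 5 - \frac{5}{2 a}$ ($E{\left(a,r \right)} = 5 - \frac{0 + 5}{a + a} = 5 - \frac{5}{2 a}$)
$C{\left(x \right)} = 8 + x$
$\sqrt{493 + \frac{1}{w + C{\left(E{\left(6,-5 \right)} \right)}}} = \sqrt{493 + \frac{1}{450 + \left(8 + \left(5 - \frac{5}{2 \cdot 6}\right)\right)}} = \sqrt{493 + \frac{1}{450 + \left(8 + \left(5 - \frac{5}{12}\right)\right)}} = \sqrt{493 + \frac{1}{450 + \left(8 + \frac{55}{12}\right)}} = \sqrt{493 + \frac{1}{450 + \frac{151}{12}}} = \sqrt{493 + \frac{1}{\frac{5551}{12}}} = \sqrt{493 + \frac{12}{5551}} = \sqrt{\frac{2736655}{5551}} = \frac{\sqrt{15191171905}}{5551}$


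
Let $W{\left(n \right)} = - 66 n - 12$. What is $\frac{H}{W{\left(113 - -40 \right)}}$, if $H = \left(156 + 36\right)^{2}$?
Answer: $- \frac{6144}{1685} \approx -3.6463$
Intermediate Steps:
$H = 36864$ ($H = 192^{2} = 36864$)
$W{\left(n \right)} = -12 - 66 n$
$\frac{H}{W{\left(113 - -40 \right)}} = \frac{36864}{-12 - 66 \left(113 - -40\right)} = \frac{36864}{-12 - 66 \left(113 + 40\right)} = \frac{36864}{-12 - 10098} = \frac{36864}{-10110} = 36864 \left(- \frac{1}{10110}\right) = - \frac{6144}{1685}$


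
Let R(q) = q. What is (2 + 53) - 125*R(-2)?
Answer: 305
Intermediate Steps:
(2 + 53) - 125*R(-2) = (2 + 53) - 125*(-2) = 55 + 250 = 305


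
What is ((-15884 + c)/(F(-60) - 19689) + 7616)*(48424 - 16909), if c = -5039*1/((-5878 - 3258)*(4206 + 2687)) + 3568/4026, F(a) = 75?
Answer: 4860613926129819815/20248865952 ≈ 2.4004e+8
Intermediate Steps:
c = 30195259/34068144 (c = -5039/((-9136*6893)) + 3568*(1/4026) = -5039/(-62974448) + 1784/2013 = -5039*(-1/62974448) + 1784/2013 = 5039/62974448 + 1784/2013 = 30195259/34068144 ≈ 0.88632)
((-15884 + c)/(F(-60) - 19689) + 7616)*(48424 - 16909) = ((-15884 + 30195259/34068144)/(75 - 19689) + 7616)*(48424 - 16909) = (-541108204037/34068144/(-19614) + 7616)*31515 = (-541108204037/34068144*(-1/19614) + 7616)*31515 = (541108204037/668212576416 + 7616)*31515 = (5089648090188293/668212576416)*31515 = 4860613926129819815/20248865952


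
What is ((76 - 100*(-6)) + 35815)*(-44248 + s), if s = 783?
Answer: -1586081315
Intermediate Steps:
((76 - 100*(-6)) + 35815)*(-44248 + s) = ((76 - 100*(-6)) + 35815)*(-44248 + 783) = ((76 + 600) + 35815)*(-43465) = (676 + 35815)*(-43465) = 36491*(-43465) = -1586081315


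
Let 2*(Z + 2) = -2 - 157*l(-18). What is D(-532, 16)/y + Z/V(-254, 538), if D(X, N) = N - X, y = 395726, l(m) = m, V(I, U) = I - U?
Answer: -46461637/26117916 ≈ -1.7789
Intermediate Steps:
Z = 1410 (Z = -2 + (-2 - 157*(-18))/2 = -2 + (-2 + 2826)/2 = -2 + (½)*2824 = -2 + 1412 = 1410)
D(-532, 16)/y + Z/V(-254, 538) = (16 - 1*(-532))/395726 + 1410/(-254 - 1*538) = (16 + 532)*(1/395726) + 1410/(-254 - 538) = 548*(1/395726) + 1410/(-792) = 274/197863 + 1410*(-1/792) = 274/197863 - 235/132 = -46461637/26117916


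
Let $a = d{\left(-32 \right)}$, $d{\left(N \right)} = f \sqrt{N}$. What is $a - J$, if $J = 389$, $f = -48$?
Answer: $-389 - 192 i \sqrt{2} \approx -389.0 - 271.53 i$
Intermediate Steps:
$d{\left(N \right)} = - 48 \sqrt{N}$
$a = - 192 i \sqrt{2}$ ($a = - 48 \sqrt{-32} = - 48 \cdot 4 i \sqrt{2} = - 192 i \sqrt{2} \approx - 271.53 i$)
$a - J = - 192 i \sqrt{2} - 389 = -389 - 192 i \sqrt{2}$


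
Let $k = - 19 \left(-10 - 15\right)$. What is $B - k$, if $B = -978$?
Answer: $-1453$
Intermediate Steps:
$k = 475$ ($k = \left(-19\right) \left(-25\right) = 475$)
$B - k = -978 - 475 = -1453$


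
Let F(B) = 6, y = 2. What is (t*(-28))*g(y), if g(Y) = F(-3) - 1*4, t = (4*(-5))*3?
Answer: 3360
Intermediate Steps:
t = -60 (t = -20*3 = -60)
g(Y) = 2 (g(Y) = 6 - 1*4 = 6 - 4 = 2)
(t*(-28))*g(y) = -60*(-28)*2 = 1680*2 = 3360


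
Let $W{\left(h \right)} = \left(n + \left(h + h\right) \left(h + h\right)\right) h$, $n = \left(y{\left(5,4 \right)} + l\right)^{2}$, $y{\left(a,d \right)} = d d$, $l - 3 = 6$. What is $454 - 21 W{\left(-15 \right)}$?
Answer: $480829$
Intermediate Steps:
$l = 9$ ($l = 3 + 6 = 9$)
$y{\left(a,d \right)} = d^{2}$
$n = 625$ ($n = \left(4^{2} + 9\right)^{2} = \left(16 + 9\right)^{2} = 25^{2} = 625$)
$W{\left(h \right)} = h \left(625 + 4 h^{2}\right)$ ($W{\left(h \right)} = \left(625 + \left(h + h\right) \left(h + h\right)\right) h = \left(625 + 2 h 2 h\right) h = \left(625 + 4 h^{2}\right) h = h \left(625 + 4 h^{2}\right)$)
$454 - 21 W{\left(-15 \right)} = 454 - 21 \left(- 15 \left(625 + 4 \left(-15\right)^{2}\right)\right) = 454 - 21 \left(- 15 \left(625 + 4 \cdot 225\right)\right) = 454 - 21 \left(- 15 \left(625 + 900\right)\right) = 454 - 21 \left(\left(-15\right) 1525\right) = 454 - -480375 = 454 + 480375 = 480829$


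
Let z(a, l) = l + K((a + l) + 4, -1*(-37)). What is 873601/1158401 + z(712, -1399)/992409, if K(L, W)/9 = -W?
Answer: 864963144277/1149607578009 ≈ 0.75240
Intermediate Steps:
K(L, W) = -9*W (K(L, W) = 9*(-W) = -9*W)
z(a, l) = -333 + l (z(a, l) = l - (-9)*(-37) = l - 9*37 = l - 333 = -333 + l)
873601/1158401 + z(712, -1399)/992409 = 873601/1158401 + (-333 - 1399)/992409 = 873601*(1/1158401) - 1732*1/992409 = 873601/1158401 - 1732/992409 = 864963144277/1149607578009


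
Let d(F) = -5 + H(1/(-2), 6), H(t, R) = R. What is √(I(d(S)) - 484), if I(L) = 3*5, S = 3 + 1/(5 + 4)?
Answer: I*√469 ≈ 21.656*I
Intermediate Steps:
S = 28/9 (S = 3 + 1/9 = 3 + 1*(⅑) = 3 + ⅑ = 28/9 ≈ 3.1111)
d(F) = 1 (d(F) = -5 + 6 = 1)
I(L) = 15
√(I(d(S)) - 484) = √(15 - 484) = √(-469) = I*√469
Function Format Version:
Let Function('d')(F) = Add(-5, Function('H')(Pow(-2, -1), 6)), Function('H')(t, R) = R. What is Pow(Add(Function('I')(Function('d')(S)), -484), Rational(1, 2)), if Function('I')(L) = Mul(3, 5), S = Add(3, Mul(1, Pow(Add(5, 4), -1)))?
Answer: Mul(I, Pow(469, Rational(1, 2))) ≈ Mul(21.656, I)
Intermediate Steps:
S = Rational(28, 9) (S = Add(3, Mul(1, Pow(9, -1))) = Add(3, Mul(1, Rational(1, 9))) = Add(3, Rational(1, 9)) = Rational(28, 9) ≈ 3.1111)
Function('d')(F) = 1 (Function('d')(F) = Add(-5, 6) = 1)
Function('I')(L) = 15
Pow(Add(Function('I')(Function('d')(S)), -484), Rational(1, 2)) = Pow(Add(15, -484), Rational(1, 2)) = Pow(-469, Rational(1, 2)) = Mul(I, Pow(469, Rational(1, 2)))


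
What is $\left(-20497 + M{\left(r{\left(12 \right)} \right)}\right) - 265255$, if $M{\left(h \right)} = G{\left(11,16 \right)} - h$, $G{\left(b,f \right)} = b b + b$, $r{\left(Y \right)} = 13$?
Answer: $-285633$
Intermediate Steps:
$G{\left(b,f \right)} = b + b^{2}$ ($G{\left(b,f \right)} = b^{2} + b = b + b^{2}$)
$M{\left(h \right)} = 132 - h$ ($M{\left(h \right)} = 11 \left(1 + 11\right) - h = 11 \cdot 12 - h = 132 - h$)
$\left(-20497 + M{\left(r{\left(12 \right)} \right)}\right) - 265255 = \left(-20497 + \left(132 - 13\right)\right) - 265255 = \left(-20497 + 119\right) - 265255 = -20378 - 265255 = -285633$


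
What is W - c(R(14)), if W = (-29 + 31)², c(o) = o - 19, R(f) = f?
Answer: 9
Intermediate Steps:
c(o) = -19 + o
W = 4 (W = 2² = 4)
W - c(R(14)) = 4 - (-19 + 14) = 4 - 1*(-5) = 4 + 5 = 9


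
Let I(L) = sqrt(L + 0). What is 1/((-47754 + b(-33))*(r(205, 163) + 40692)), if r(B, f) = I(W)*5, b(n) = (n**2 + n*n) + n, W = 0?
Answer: -1/1855921428 ≈ -5.3882e-10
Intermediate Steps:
b(n) = n + 2*n**2 (b(n) = (n**2 + n**2) + n = 2*n**2 + n = n + 2*n**2)
I(L) = sqrt(L)
r(B, f) = 0 (r(B, f) = sqrt(0)*5 = 0*5 = 0)
1/((-47754 + b(-33))*(r(205, 163) + 40692)) = 1/((-47754 - 33*(1 + 2*(-33)))*(0 + 40692)) = 1/((-47754 - 33*(1 - 66))*40692) = 1/((-47754 - 33*(-65))*40692) = 1/((-47754 + 2145)*40692) = 1/(-45609*40692) = 1/(-1855921428) = -1/1855921428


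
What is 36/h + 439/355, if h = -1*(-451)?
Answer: 210769/160105 ≈ 1.3164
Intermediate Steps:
h = 451
36/h + 439/355 = 36/451 + 439/355 = 210769/160105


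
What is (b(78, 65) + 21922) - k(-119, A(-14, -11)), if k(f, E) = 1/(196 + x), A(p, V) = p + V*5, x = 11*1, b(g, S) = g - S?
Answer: 4540544/207 ≈ 21935.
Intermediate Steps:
x = 11
A(p, V) = p + 5*V
k(f, E) = 1/207 (k(f, E) = 1/(196 + 11) = 1/207)
(b(78, 65) + 21922) - k(-119, A(-14, -11)) = ((78 - 1*65) + 21922) - 1*1/207 = ((78 - 65) + 21922) - 1/207 = (13 + 21922) - 1/207 = 21935 - 1/207 = 4540544/207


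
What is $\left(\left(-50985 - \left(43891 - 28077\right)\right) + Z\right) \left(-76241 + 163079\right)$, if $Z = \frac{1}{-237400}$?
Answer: $- \frac{688542088452819}{118700} \approx -5.8007 \cdot 10^{9}$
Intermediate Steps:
$Z = - \frac{1}{237400} \approx -4.2123 \cdot 10^{-6}$
$\left(\left(-50985 - \left(43891 - 28077\right)\right) + Z\right) \left(-76241 + 163079\right) = \left(\left(-50985 - \left(43891 - 28077\right)\right) - \frac{1}{237400}\right) \left(-76241 + 163079\right) = \left(\left(-50985 - 15814\right) - \frac{1}{237400}\right) 86838 = \left(-66799 - \frac{1}{237400}\right) 86838 = \left(- \frac{15858082601}{237400}\right) 86838 = - \frac{688542088452819}{118700}$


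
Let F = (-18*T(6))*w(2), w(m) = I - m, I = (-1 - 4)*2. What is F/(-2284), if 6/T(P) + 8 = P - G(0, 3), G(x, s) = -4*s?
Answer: -162/2855 ≈ -0.056743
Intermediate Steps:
I = -10 (I = -5*2 = -10)
w(m) = -10 - m
T(P) = 6/(4 + P) (T(P) = 6/(-8 + (P - (-4)*3)) = 6/(-8 + (P - 1*(-12))) = 6/(-8 + (P + 12)) = 6/(-8 + (12 + P)) = 6/(4 + P))
F = 648/5 (F = (-108/(4 + 6))*(-10 - 1*2) = (-108/10)*(-10 - 2) = -108/10*(-12) = -18*⅗*(-12) = -54/5*(-12) = 648/5 ≈ 129.60)
F/(-2284) = (648/5)/(-2284) = (648/5)*(-1/2284) = -162/2855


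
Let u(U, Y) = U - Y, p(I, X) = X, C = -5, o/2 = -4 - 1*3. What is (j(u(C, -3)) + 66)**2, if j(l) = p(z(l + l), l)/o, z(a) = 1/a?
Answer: 214369/49 ≈ 4374.9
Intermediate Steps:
o = -14 (o = 2*(-4 - 1*3) = 2*(-4 - 3) = 2*(-7) = -14)
z(a) = 1/a
j(l) = -l/14 (j(l) = l/(-14) = l*(-1/14) = -l/14)
(j(u(C, -3)) + 66)**2 = (-(-5 - 1*(-3))/14 + 66)**2 = (-(-5 + 3)/14 + 66)**2 = (-1/14*(-2) + 66)**2 = (1/7 + 66)**2 = (463/7)**2 = 214369/49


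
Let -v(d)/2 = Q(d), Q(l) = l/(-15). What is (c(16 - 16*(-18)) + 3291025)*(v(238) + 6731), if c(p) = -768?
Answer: 333766960337/15 ≈ 2.2251e+10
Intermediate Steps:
Q(l) = -l/15 (Q(l) = l*(-1/15) = -l/15)
v(d) = 2*d/15 (v(d) = -(-2)*d/15 = 2*d/15)
(c(16 - 16*(-18)) + 3291025)*(v(238) + 6731) = (-768 + 3291025)*((2/15)*238 + 6731) = 3290257*(476/15 + 6731) = 3290257*(101441/15) = 333766960337/15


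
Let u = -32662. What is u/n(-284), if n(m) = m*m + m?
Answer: -16331/40186 ≈ -0.40639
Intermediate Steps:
n(m) = m + m² (n(m) = m² + m = m + m²)
u/n(-284) = -32662*(-1/(284*(1 - 284))) = -32662/((-284*(-283))) = -32662/80372 = -32662*1/80372 = -16331/40186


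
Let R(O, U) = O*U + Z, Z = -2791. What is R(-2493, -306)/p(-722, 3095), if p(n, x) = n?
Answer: -760067/722 ≈ -1052.7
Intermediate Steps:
R(O, U) = -2791 + O*U (R(O, U) = O*U - 2791 = -2791 + O*U)
R(-2493, -306)/p(-722, 3095) = (-2791 - 2493*(-306))/(-722) = (-2791 + 762858)*(-1/722) = 760067*(-1/722) = -760067/722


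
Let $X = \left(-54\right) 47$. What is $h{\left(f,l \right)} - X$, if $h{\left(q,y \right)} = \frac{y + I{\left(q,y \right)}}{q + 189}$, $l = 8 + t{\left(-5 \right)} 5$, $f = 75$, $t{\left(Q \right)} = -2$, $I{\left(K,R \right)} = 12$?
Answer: $\frac{335021}{132} \approx 2538.0$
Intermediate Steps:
$X = -2538$
$l = -2$ ($l = 8 - 10 = -2$)
$h{\left(q,y \right)} = \frac{12 + y}{189 + q}$ ($h{\left(q,y \right)} = \frac{y + 12}{q + 189} = \frac{12 + y}{189 + q}$)
$h{\left(f,l \right)} - X = \frac{12 - 2}{189 + 75} - -2538 = \frac{1}{264} \cdot 10 + 2538 = \frac{5}{132} + 2538 = \frac{335021}{132}$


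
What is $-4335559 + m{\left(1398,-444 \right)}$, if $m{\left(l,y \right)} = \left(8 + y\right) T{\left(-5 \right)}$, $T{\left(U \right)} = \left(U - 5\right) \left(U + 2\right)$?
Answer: $-4348639$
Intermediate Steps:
$T{\left(U \right)} = \left(-5 + U\right) \left(2 + U\right)$
$m{\left(l,y \right)} = 240 + 30 y$ ($m{\left(l,y \right)} = \left(8 + y\right) \left(-10 + \left(-5\right)^{2} - -15\right) = \left(8 + y\right) \left(-10 + 25 + 15\right) = \left(8 + y\right) 30 = 240 + 30 y$)
$-4335559 + m{\left(1398,-444 \right)} = -4335559 + \left(240 + 30 \left(-444\right)\right) = -4335559 + \left(240 - 13320\right) = -4335559 - 13080 = -4348639$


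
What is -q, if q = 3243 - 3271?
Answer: 28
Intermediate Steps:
q = -28
-q = -1*(-28) = 28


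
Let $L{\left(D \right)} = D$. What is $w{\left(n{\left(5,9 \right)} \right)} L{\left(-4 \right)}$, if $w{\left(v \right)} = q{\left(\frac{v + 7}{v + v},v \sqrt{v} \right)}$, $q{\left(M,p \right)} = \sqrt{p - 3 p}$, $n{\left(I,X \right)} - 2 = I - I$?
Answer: $- 8 i \sqrt[4]{2} \approx - 9.5137 i$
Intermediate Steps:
$n{\left(I,X \right)} = 2$ ($n{\left(I,X \right)} = 2 + \left(I - I\right) = 2 + 0 = 2$)
$q{\left(M,p \right)} = \sqrt{2} \sqrt{- p}$ ($q{\left(M,p \right)} = \sqrt{- 2 p} = \sqrt{2} \sqrt{- p}$)
$w{\left(v \right)} = \sqrt{2} \sqrt{- v^{\frac{3}{2}}}$ ($w{\left(v \right)} = \sqrt{2} \sqrt{- v \sqrt{v}} = \sqrt{2} \sqrt{- v^{\frac{3}{2}}}$)
$w{\left(n{\left(5,9 \right)} \right)} L{\left(-4 \right)} = \sqrt{2} \sqrt{- 2^{\frac{3}{2}}} \left(-4\right) = \sqrt{2} \sqrt{- 2 \sqrt{2}} \left(-4\right) = \sqrt{2} i 2^{\frac{3}{4}} \left(-4\right) = 2 i \sqrt[4]{2} \left(-4\right) = - 8 i \sqrt[4]{2}$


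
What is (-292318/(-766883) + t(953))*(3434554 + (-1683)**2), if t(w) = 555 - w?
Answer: -146999334449076/58991 ≈ -2.4919e+9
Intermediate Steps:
(-292318/(-766883) + t(953))*(3434554 + (-1683)**2) = (-292318/(-766883) + (555 - 1*953))*(3434554 + (-1683)**2) = (-292318*(-1/766883) + (555 - 953))*(3434554 + 2832489) = (22486/58991 - 398)*6267043 = -23455932/58991*6267043 = -146999334449076/58991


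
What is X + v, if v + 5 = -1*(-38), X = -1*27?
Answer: 6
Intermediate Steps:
X = -27
v = 33 (v = -5 - 1*(-38) = -5 + 38 = 33)
X + v = -27 + 33 = 6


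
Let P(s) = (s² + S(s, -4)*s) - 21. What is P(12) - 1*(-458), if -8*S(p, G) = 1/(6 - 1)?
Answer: 5807/10 ≈ 580.70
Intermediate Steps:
S(p, G) = -1/40 (S(p, G) = -1/(8*(6 - 1)) = -⅛/5 = -⅛*⅕ = -1/40)
P(s) = -21 + s² - s/40 (P(s) = (s² - s/40) - 21 = -21 + s² - s/40)
P(12) - 1*(-458) = (-21 + 12² - 1/40*12) - 1*(-458) = (-21 + 144 - 3/10) + 458 = 1227/10 + 458 = 5807/10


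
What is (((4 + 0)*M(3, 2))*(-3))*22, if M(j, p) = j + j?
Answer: -1584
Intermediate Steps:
M(j, p) = 2*j
(((4 + 0)*M(3, 2))*(-3))*22 = (((4 + 0)*(2*3))*(-3))*22 = ((4*6)*(-3))*22 = (24*(-3))*22 = -72*22 = -1584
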